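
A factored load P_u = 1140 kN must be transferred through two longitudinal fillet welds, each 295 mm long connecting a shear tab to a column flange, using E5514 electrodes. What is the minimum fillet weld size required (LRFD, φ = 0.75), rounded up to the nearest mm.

w = 12 mm

E55XX → F_EXX = 550 MPa.
Total weld length L = 590 mm.
Required throat t_e = P_u / (φ × 0.6 F_EXX × L) = 1140 / (0.75 × 0.6 × 550 × 590 × 10⁻³) = 7.807 mm.
Required leg w = t_e / 0.707 = 11.04 mm → use 12 mm.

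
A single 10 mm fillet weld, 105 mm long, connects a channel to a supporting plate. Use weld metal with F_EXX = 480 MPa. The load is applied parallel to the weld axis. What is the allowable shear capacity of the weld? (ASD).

R_n/Ω ≈ 107 kN

Effective throat t_e = 0.707 × 10 = 7.07 mm.
Total length L = 105 mm; A_we = 7.07 × 105 = 742.3 mm².
F_nw = 0.6 F_EXX = 0.6 × 480 = 288 MPa.
R_n = 288 × 742.3 × 10⁻³ = 213.8 kN; R_n/Ω = 213.8/2.0 = 106.9 kN.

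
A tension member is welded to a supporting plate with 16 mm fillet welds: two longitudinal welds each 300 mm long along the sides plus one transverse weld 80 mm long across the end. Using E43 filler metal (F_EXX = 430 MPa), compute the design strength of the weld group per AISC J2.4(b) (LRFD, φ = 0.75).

t_e = 0.707 × 16 = 11.31 mm.
R_nwl = 0.6 × 430 × 11.31 × 600 × 10⁻³ = 1751 kN (longitudinal, 2 welds).
R_nwt = 0.6 × 430 × 11.31 × 80 × 10⁻³ = 233.5 kN (transverse, base value).
(i) R_nwl + R_nwt = 1985 kN; (ii) 0.85 R_nwl + 1.5 R_nwt = 1839 kN.
R_n = max = 1985 kN [governs: (i)]; φR_n = 1488 kN.

φR_n ≈ 1490 kN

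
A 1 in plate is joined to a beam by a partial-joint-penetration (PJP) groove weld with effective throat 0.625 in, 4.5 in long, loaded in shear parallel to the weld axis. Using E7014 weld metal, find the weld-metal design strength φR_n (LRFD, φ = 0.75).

E70XX → F_EXX = 70 ksi.
Effective throat (given) t_e = 0.625 in.
A_we = 0.625 × 4.5 = 2.812 in².
F_nw = 0.6 F_EXX = 42 ksi.
φR_n = 0.75 × 42 × 2.812 = 88.59 kips.

φR_n ≈ 88.6 kips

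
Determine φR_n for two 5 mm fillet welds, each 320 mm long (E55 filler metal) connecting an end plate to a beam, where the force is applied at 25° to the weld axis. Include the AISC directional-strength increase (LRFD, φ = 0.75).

E55XX → F_EXX = 550 MPa.
t_e = 0.707 × 5 = 3.535 mm; A_we = 3.535 × 640 = 2262 mm².
Directional factor: 1.0 + 0.5 sin^1.5(25°) = 1.137.
F_nw = 0.6 × 550 × 1.137 = 375.3 MPa.
φR_n = 0.75 × 375.3 × 2262 × 10⁻³ = 636.9 kN.

φR_n ≈ 637 kN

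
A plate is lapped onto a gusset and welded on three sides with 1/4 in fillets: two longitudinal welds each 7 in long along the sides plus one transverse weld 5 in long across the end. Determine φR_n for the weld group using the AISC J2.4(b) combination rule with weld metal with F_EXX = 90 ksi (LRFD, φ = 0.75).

t_e = 0.707 × 0.25 = 0.1767 in.
R_nwl = 0.6 × 90 × 0.1767 × 14 = 133.6 kips (longitudinal, 2 welds).
R_nwt = 0.6 × 90 × 0.1767 × 5 = 47.72 kips (transverse, base value).
(i) R_nwl + R_nwt = 181.3 kips; (ii) 0.85 R_nwl + 1.5 R_nwt = 185.2 kips.
R_n = max = 185.2 kips [governs: (ii)]; φR_n = 138.9 kips.

φR_n ≈ 139 kips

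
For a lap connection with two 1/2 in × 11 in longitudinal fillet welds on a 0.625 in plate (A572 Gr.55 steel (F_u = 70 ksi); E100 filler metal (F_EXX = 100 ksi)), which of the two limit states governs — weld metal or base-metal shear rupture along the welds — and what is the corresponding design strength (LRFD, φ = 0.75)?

φR_n ≈ 350 kip (weld metal governs)

t_e = 0.707 × 0.5 = 0.3535 in; L = 22 in.
Weld metal: φR_n = 0.75 × 0.6 × 100 × 0.3535 × 22 = 350 kip.
Base metal (shear rupture): φR_n = 0.75 × 0.6 × 70 × 0.625 × 22 = 433.1 kip.
Governing: weld metal.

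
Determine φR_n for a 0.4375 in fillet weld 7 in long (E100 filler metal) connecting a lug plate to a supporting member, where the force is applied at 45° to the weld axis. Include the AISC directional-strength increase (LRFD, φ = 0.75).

φR_n ≈ 126 kips

E100XX → F_EXX = 100 ksi.
t_e = 0.707 × 0.4375 = 0.3093 in; A_we = 0.3093 × 7 = 2.165 in².
Directional factor: 1.0 + 0.5 sin^1.5(45°) = 1.297.
F_nw = 0.6 × 100 × 1.297 = 77.84 ksi.
φR_n = 0.75 × 77.84 × 2.165 = 126.4 kips.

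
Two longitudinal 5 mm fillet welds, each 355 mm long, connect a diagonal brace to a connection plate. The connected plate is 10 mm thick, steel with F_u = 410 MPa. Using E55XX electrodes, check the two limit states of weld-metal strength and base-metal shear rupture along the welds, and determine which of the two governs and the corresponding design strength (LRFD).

φR_n ≈ 621 kN (weld metal governs)

E55XX → F_EXX = 550 MPa.
t_e = 0.707 × 5 = 3.535 mm; L = 710 mm.
Weld metal: φR_n = 0.75 × 0.6 × 550 × 3.535 × 710 × 10⁻³ = 621.2 kN.
Base metal (shear rupture): φR_n = 0.75 × 0.6 × 410 × 10 × 710 × 10⁻³ = 1310 kN.
Governing: weld metal.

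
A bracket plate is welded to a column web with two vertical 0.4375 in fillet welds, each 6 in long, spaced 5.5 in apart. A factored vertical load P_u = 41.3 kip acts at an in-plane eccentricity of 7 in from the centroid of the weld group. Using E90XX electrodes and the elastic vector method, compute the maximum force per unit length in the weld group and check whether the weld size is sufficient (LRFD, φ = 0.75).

f_max ≈ 11.9 kip/in; adequate

E90XX → F_EXX = 90 ksi.
Total weld length L_w = 12 in. Treat welds as unit-width lines.
Polar moment about centroid: J = 2[d³/12 + d(b/2)²] = 2[6³/12 + 6×2.75²] = 126.8 in³.
Direct shear f_v = P/L_w = 41.3 / 12 = 3.442 kip/in (vertical).
Torsion M = P·e = 41.3 × 7 = 289.1 kip·in.
Critical point at (x, y) = (2.75, 3) from centroid. f_tx = M·y/J = 6.843 kip/in; f_ty = M·x/J = 6.272 kip/in.
Resultant f_max = √[f_tx² + (f_v + f_ty)²] = √[6.843² + (3.442 + 6.272)²] = 11.88 kip/in.
Capacity per unit length: φr_n = 0.75 × 0.6 × 90 × (0.707 × 0.4375) = 12.53 kip/in.
11.88 ≤ 12.53 → adequate.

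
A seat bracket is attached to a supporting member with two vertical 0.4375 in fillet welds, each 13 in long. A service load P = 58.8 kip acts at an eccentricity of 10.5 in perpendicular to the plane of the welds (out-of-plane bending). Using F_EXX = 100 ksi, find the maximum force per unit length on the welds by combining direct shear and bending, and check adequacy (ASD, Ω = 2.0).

f_max ≈ 11.2 kip/in; NOT adequate

L_w = 2 × 13 = 26 in; section modulus (unit throat) S = 2 × L²/6 = 56.33 in².
Direct shear f_v = P/L_w = 58.8/26 = 2.262 kip/in.
Moment M = P × e = 58.8 × 10.5 = 617.4 kip·in; bending f_b = M/S = 10.96 kip/in.
f_max = √(f_v² + f_b²) = √(2.262² + 10.96²) = 11.19 kip/in.
r_n/Ω = (1/2.0) × 0.6 × 100 × (0.707 × 0.4375) = 9.279 kip/in → NOT adequate.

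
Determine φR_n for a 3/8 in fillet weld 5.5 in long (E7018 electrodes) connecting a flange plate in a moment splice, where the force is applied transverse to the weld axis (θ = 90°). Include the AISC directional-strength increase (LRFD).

φR_n ≈ 68.9 kip

E70XX → F_EXX = 70 ksi.
t_e = 0.707 × 0.375 = 0.2651 in; A_we = 0.2651 × 5.5 = 1.458 in².
Directional factor: 1.0 + 0.5 sin^1.5(90°) = 1.5.
F_nw = 0.6 × 70 × 1.5 = 63 ksi.
φR_n = 0.75 × 63 × 1.458 = 68.9 kip.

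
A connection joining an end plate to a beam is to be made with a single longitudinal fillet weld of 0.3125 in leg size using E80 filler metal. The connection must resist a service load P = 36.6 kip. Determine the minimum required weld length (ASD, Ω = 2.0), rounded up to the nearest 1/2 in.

E80XX → F_EXX = 80 ksi.
Throat t_e = 0.707 × 0.3125 = 0.2209 in.
r_n/Ω = (0.6 × 80 × 0.2209) / 2.0 = 5.302 kip/in.
L_req = P / (r_n/Ω) = 36.6 / 5.302 = 6.902 in total.
Round up → use L = 7 in.

L = 7 in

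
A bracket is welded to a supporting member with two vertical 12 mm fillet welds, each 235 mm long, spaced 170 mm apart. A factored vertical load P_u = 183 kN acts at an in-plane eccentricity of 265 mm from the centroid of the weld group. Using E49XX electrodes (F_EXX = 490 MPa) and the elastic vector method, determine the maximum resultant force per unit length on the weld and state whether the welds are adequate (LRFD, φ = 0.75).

f_max ≈ 1530 N/mm; adequate

Total weld length L_w = 470 mm. Treat welds as unit-width lines.
Polar moment about centroid: J = 2[d³/12 + d(b/2)²] = 2[235³/12 + 235×85²] = 5559000 mm³.
Direct shear f_v = P/L_w = 183×10³ / 470 = 389.4 N/mm (vertical).
Torsion M = P·e = 183×10³ × 265 = 48495000 N·mm.
Critical point at (x, y) = (85, 117.5) from centroid. f_tx = M·y/J = 1025 N/mm; f_ty = M·x/J = 741.5 N/mm.
Resultant f_max = √[f_tx² + (f_v + f_ty)²] = √[1025² + (389.4 + 741.5)²] = 1526 N/mm.
Capacity per unit length: φr_n = 0.75 × 0.6 × 490 × (0.707 × 12) = 1871 N/mm.
1526 ≤ 1871 → adequate.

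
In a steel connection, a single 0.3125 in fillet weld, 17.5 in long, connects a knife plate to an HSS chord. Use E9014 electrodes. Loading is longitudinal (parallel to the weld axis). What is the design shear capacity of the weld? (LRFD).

E90XX → F_EXX = 90 ksi.
Effective throat t_e = 0.707 × 0.3125 = 0.2209 in.
Total length L = 17.5 in; A_we = 0.2209 × 17.5 = 3.866 in².
F_nw = 0.6 F_EXX = 0.6 × 90 = 54 ksi.
φR_n = 0.75 × 54 × 3.866 = 156.6 kips.

φR_n ≈ 157 kips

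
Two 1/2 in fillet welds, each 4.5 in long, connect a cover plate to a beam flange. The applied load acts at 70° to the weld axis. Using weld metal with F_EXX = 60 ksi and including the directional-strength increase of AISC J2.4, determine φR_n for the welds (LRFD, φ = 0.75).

φR_n ≈ 125 kip

t_e = 0.707 × 0.5 = 0.3535 in; A_we = 0.3535 × 9 = 3.181 in².
Directional factor: 1.0 + 0.5 sin^1.5(70°) = 1.455.
F_nw = 0.6 × 60 × 1.455 = 52.4 ksi.
φR_n = 0.75 × 52.4 × 3.181 = 125 kip.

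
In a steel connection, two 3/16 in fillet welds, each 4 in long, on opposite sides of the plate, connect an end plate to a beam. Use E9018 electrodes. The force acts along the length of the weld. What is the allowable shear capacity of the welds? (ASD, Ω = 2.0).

R_n/Ω ≈ 28.6 kips

E90XX → F_EXX = 90 ksi.
Effective throat t_e = 0.707 × 0.1875 = 0.1326 in.
Total length L = 8 in; A_we = 0.1326 × 8 = 1.06 in².
F_nw = 0.6 F_EXX = 0.6 × 90 = 54 ksi.
R_n = 54 × 1.06 = 57.27 kips; R_n/Ω = 57.27/2.0 = 28.63 kips.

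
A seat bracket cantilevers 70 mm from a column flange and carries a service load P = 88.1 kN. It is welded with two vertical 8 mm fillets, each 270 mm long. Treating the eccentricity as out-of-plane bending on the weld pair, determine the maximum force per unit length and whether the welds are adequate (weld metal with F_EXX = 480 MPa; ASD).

L_w = 2 × 270 = 540 mm; section modulus (unit throat) S = 2 × L²/6 = 24300 mm².
Direct shear f_v = P/L_w = 88.1×10³/540 = 163.1 N/mm.
Moment M = P × e = 88.1×10³ × 70 = 6167000 N·mm; bending f_b = M/S = 253.8 N/mm.
f_max = √(f_v² + f_b²) = √(163.1² + 253.8²) = 301.7 N/mm.
r_n/Ω = (1/2.0) × 0.6 × 480 × (0.707 × 8) = 814.5 N/mm → adequate.

f_max ≈ 302 N/mm; adequate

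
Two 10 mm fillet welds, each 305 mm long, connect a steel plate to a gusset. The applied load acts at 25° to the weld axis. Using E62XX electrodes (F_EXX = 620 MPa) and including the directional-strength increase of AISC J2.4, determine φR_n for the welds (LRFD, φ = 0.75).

φR_n ≈ 1370 kN

t_e = 0.707 × 10 = 7.07 mm; A_we = 7.07 × 610 = 4313 mm².
Directional factor: 1.0 + 0.5 sin^1.5(25°) = 1.137.
F_nw = 0.6 × 620 × 1.137 = 423.1 MPa.
φR_n = 0.75 × 423.1 × 4313 × 10⁻³ = 1369 kN.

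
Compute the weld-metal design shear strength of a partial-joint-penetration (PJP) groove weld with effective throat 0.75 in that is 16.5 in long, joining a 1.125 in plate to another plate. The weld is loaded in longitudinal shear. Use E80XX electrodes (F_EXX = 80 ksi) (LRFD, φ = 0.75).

Effective throat (given) t_e = 0.75 in.
A_we = 0.75 × 16.5 = 12.38 in².
F_nw = 0.6 F_EXX = 48 ksi.
φR_n = 0.75 × 48 × 12.38 = 445.5 kip.

φR_n ≈ 446 kip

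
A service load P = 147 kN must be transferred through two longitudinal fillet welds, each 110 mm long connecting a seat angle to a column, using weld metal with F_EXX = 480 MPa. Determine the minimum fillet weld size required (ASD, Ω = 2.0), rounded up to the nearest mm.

w = 7 mm

Total weld length L = 220 mm.
Required throat t_e = P × Ω / (0.6 F_EXX × L) = 147 × 2.0 / (0.6 × 480 × 220 × 10⁻³) = 4.64 mm.
Required leg w = t_e / 0.707 = 6.563 mm → use 7 mm.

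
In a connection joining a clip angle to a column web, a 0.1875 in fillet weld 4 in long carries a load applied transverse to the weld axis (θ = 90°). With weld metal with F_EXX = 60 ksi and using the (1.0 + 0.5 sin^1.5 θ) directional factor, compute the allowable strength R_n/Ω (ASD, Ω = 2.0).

t_e = 0.707 × 0.1875 = 0.1326 in; A_we = 0.1326 × 4 = 0.5302 in².
Directional factor: 1.0 + 0.5 sin^1.5(90°) = 1.5.
F_nw = 0.6 × 60 × 1.5 = 54 ksi.
R_n/Ω = (54 × 0.5302) / 2.0 = 14.32 kips.

R_n/Ω ≈ 14.3 kips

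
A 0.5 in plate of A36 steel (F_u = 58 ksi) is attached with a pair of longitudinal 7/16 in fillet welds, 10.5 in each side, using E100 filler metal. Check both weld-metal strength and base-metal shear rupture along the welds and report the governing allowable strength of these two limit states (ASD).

E100XX → F_EXX = 100 ksi.
t_e = 0.707 × 0.4375 = 0.3093 in; L = 21 in.
Weld metal: R_n/Ω = (1/2.0) × 0.6 × 100 × 0.3093 × 21 = 194.9 kips.
Base metal (shear rupture): R_n/Ω = (1/2.0) × 0.6 × 58 × 0.5 × 21 = 182.7 kips.
Governing: base-metal shear rupture.

R_n/Ω ≈ 183 kips (base-metal shear rupture governs)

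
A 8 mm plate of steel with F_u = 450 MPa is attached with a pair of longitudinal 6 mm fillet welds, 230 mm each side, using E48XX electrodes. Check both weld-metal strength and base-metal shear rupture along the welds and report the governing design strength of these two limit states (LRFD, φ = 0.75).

E48XX → F_EXX = 480 MPa.
t_e = 0.707 × 6 = 4.242 mm; L = 460 mm.
Weld metal: φR_n = 0.75 × 0.6 × 480 × 4.242 × 460 × 10⁻³ = 421.5 kN.
Base metal (shear rupture): φR_n = 0.75 × 0.6 × 450 × 8 × 460 × 10⁻³ = 745.2 kN.
Governing: weld metal.

φR_n ≈ 421 kN (weld metal governs)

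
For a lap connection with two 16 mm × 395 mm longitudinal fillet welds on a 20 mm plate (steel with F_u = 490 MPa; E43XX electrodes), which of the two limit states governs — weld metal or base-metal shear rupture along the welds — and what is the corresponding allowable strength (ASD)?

E43XX → F_EXX = 430 MPa.
t_e = 0.707 × 16 = 11.31 mm; L = 790 mm.
Weld metal: R_n/Ω = (1/2.0) × 0.6 × 430 × 11.31 × 790 × 10⁻³ = 1153 kN.
Base metal (shear rupture): R_n/Ω = (1/2.0) × 0.6 × 490 × 20 × 790 × 10⁻³ = 2323 kN.
Governing: weld metal.

R_n/Ω ≈ 1150 kN (weld metal governs)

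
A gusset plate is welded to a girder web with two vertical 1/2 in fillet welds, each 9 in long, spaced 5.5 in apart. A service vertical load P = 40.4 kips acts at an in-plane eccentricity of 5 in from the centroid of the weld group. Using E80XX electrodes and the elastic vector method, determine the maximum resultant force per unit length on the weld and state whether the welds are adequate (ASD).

E80XX → F_EXX = 80 ksi.
Total weld length L_w = 18 in. Treat welds as unit-width lines.
Polar moment about centroid: J = 2[d³/12 + d(b/2)²] = 2[9³/12 + 9×2.75²] = 257.6 in³.
Direct shear f_v = P/L_w = 40.4 / 18 = 2.244 kip/in (vertical).
Torsion M = P·e = 40.4 × 5 = 202 kip·in.
Critical point at (x, y) = (2.75, 4.5) from centroid. f_tx = M·y/J = 3.528 kip/in; f_ty = M·x/J = 2.156 kip/in.
Resultant f_max = √[f_tx² + (f_v + f_ty)²] = √[3.528² + (2.244 + 2.156)²] = 5.641 kip/in.
Capacity per unit length: r_n/Ω = (1/2.0) × 0.6 × 80 × (0.707 × 0.5) = 8.484 kip/in.
5.641 ≤ 8.484 → adequate.

f_max ≈ 5.64 kip/in; adequate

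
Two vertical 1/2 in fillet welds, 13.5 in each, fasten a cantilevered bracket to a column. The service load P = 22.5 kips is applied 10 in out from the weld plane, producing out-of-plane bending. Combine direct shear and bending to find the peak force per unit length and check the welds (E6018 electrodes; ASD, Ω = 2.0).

f_max ≈ 3.8 kip/in; adequate

E60XX → F_EXX = 60 ksi.
L_w = 2 × 13.5 = 27 in; section modulus (unit throat) S = 2 × L²/6 = 60.75 in².
Direct shear f_v = P/L_w = 22.5/27 = 0.8333 kip/in.
Moment M = P × e = 22.5 × 10 = 225 kip·in; bending f_b = M/S = 3.704 kip/in.
f_max = √(f_v² + f_b²) = √(0.8333² + 3.704²) = 3.796 kip/in.
r_n/Ω = (1/2.0) × 0.6 × 60 × (0.707 × 0.5) = 6.363 kip/in → adequate.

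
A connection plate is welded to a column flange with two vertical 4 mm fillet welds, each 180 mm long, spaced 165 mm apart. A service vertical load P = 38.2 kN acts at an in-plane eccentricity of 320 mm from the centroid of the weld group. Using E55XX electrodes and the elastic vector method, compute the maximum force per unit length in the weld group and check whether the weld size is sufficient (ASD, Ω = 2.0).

E55XX → F_EXX = 550 MPa.
Total weld length L_w = 360 mm. Treat welds as unit-width lines.
Polar moment about centroid: J = 2[d³/12 + d(b/2)²] = 2[180³/12 + 180×82.5²] = 3422000 mm³.
Direct shear f_v = P/L_w = 38.2×10³ / 360 = 106.1 N/mm (vertical).
Torsion M = P·e = 38.2×10³ × 320 = 12224000 N·mm.
Critical point at (x, y) = (82.5, 90) from centroid. f_tx = M·y/J = 321.5 N/mm; f_ty = M·x/J = 294.7 N/mm.
Resultant f_max = √[f_tx² + (f_v + f_ty)²] = √[321.5² + (106.1 + 294.7)²] = 513.8 N/mm.
Capacity per unit length: r_n/Ω = (1/2.0) × 0.6 × 550 × (0.707 × 4) = 466.6 N/mm.
513.8 > 466.6 → NOT adequate.

f_max ≈ 514 N/mm; NOT adequate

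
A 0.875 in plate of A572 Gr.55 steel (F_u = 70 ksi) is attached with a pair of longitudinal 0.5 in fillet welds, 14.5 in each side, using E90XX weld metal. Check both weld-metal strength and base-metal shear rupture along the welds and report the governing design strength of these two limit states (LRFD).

φR_n ≈ 415 kip (weld metal governs)

E90XX → F_EXX = 90 ksi.
t_e = 0.707 × 0.5 = 0.3535 in; L = 29 in.
Weld metal: φR_n = 0.75 × 0.6 × 90 × 0.3535 × 29 = 415.2 kip.
Base metal (shear rupture): φR_n = 0.75 × 0.6 × 70 × 0.875 × 29 = 799.3 kip.
Governing: weld metal.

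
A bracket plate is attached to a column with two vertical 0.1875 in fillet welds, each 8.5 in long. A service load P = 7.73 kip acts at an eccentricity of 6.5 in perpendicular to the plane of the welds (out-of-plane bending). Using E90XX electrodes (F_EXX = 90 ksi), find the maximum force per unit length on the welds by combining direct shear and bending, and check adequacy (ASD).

f_max ≈ 2.14 kip/in; adequate

L_w = 2 × 8.5 = 17 in; section modulus (unit throat) S = 2 × L²/6 = 24.08 in².
Direct shear f_v = P/L_w = 7.73/17 = 0.4547 kip/in.
Moment M = P × e = 7.73 × 6.5 = 50.245 kip·in; bending f_b = M/S = 2.086 kip/in.
f_max = √(f_v² + f_b²) = √(0.4547² + 2.086²) = 2.135 kip/in.
r_n/Ω = (1/2.0) × 0.6 × 90 × (0.707 × 0.1875) = 3.579 kip/in → adequate.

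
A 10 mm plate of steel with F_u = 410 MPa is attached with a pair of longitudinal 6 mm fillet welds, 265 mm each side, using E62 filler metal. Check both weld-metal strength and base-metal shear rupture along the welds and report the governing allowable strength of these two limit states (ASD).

E62XX → F_EXX = 620 MPa.
t_e = 0.707 × 6 = 4.242 mm; L = 530 mm.
Weld metal: R_n/Ω = (1/2.0) × 0.6 × 620 × 4.242 × 530 × 10⁻³ = 418.2 kN.
Base metal (shear rupture): R_n/Ω = (1/2.0) × 0.6 × 410 × 10 × 530 × 10⁻³ = 651.9 kN.
Governing: weld metal.

R_n/Ω ≈ 418 kN (weld metal governs)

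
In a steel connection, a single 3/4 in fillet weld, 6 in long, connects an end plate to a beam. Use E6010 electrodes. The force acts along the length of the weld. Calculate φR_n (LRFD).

φR_n ≈ 85.9 kip

E60XX → F_EXX = 60 ksi.
Effective throat t_e = 0.707 × 0.75 = 0.5302 in.
Total length L = 6 in; A_we = 0.5302 × 6 = 3.181 in².
F_nw = 0.6 F_EXX = 0.6 × 60 = 36 ksi.
φR_n = 0.75 × 36 × 3.181 = 85.9 kip.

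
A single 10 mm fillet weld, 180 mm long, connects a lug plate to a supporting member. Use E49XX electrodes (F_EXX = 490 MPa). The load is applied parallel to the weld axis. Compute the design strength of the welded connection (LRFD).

φR_n ≈ 281 kN

Effective throat t_e = 0.707 × 10 = 7.07 mm.
Total length L = 180 mm; A_we = 7.07 × 180 = 1273 mm².
F_nw = 0.6 F_EXX = 0.6 × 490 = 294 MPa.
φR_n = 0.75 × 294 × 1273 × 10⁻³ = 280.6 kN.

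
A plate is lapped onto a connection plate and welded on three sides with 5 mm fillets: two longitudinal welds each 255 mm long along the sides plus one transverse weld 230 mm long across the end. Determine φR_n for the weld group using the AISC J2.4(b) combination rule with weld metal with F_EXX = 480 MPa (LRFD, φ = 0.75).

φR_n ≈ 594 kN

t_e = 0.707 × 5 = 3.535 mm.
R_nwl = 0.6 × 480 × 3.535 × 510 × 10⁻³ = 519.2 kN (longitudinal, 2 welds).
R_nwt = 0.6 × 480 × 3.535 × 230 × 10⁻³ = 234.2 kN (transverse, base value).
(i) R_nwl + R_nwt = 753.4 kN; (ii) 0.85 R_nwl + 1.5 R_nwt = 792.6 kN.
R_n = max = 792.6 kN [governs: (ii)]; φR_n = 594.4 kN.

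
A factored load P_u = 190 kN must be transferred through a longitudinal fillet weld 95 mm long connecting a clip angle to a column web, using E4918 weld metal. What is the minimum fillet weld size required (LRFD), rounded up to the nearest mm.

w = 13 mm

E49XX → F_EXX = 490 MPa.
Total weld length L = 95 mm.
Required throat t_e = P_u / (φ × 0.6 F_EXX × L) = 190 / (0.75 × 0.6 × 490 × 95 × 10⁻³) = 9.07 mm.
Required leg w = t_e / 0.707 = 12.83 mm → use 13 mm.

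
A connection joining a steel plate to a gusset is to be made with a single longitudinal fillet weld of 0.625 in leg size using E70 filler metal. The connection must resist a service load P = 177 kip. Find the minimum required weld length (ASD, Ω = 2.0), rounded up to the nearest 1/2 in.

E70XX → F_EXX = 70 ksi.
Throat t_e = 0.707 × 0.625 = 0.4419 in.
r_n/Ω = (0.6 × 70 × 0.4419) / 2.0 = 9.279 kip/in.
L_req = P / (r_n/Ω) = 177 / 9.279 = 19.07 in total.
Round up → use L = 19.5 in.

L = 19.5 in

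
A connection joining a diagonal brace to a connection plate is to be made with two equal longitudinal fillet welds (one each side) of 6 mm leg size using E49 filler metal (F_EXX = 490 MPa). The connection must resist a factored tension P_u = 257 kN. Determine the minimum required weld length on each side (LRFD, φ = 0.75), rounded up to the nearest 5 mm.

Throat t_e = 0.707 × 6 = 4.242 mm.
φr_n = 0.75 × 0.6 × 490 × 4.242 × 10⁻³ = 0.9354 kN/mm.
L_req = P_u / φr_n = 257 / 0.9354 = 274.8 mm total.
Per side: 274.8 / 2 = 137.4 mm.
Round up → use L = 140 mm on each side.

L = 140 mm on each side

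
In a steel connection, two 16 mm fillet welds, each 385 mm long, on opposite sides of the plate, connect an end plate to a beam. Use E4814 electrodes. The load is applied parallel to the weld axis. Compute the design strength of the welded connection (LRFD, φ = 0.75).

E48XX → F_EXX = 480 MPa.
Effective throat t_e = 0.707 × 16 = 11.31 mm.
Total length L = 770 mm; A_we = 11.31 × 770 = 8710 mm².
F_nw = 0.6 F_EXX = 0.6 × 480 = 288 MPa.
φR_n = 0.75 × 288 × 8710 × 10⁻³ = 1881 kN.

φR_n ≈ 1880 kN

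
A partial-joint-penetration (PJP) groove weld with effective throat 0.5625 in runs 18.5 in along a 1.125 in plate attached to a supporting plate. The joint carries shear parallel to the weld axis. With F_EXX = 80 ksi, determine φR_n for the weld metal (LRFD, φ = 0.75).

Effective throat (given) t_e = 0.5625 in.
A_we = 0.5625 × 18.5 = 10.41 in².
F_nw = 0.6 F_EXX = 48 ksi.
φR_n = 0.75 × 48 × 10.41 = 374.6 kip.

φR_n ≈ 375 kip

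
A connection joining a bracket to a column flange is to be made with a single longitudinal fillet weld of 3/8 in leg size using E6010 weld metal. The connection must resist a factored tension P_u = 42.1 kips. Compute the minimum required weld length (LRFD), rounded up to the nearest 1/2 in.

E60XX → F_EXX = 60 ksi.
Throat t_e = 0.707 × 0.375 = 0.2651 in.
φr_n = 0.75 × 0.6 × 60 × 0.2651 = 7.158 kips/in.
L_req = P_u / φr_n = 42.1 / 7.158 = 5.881 in total.
Round up → use L = 6 in.

L = 6 in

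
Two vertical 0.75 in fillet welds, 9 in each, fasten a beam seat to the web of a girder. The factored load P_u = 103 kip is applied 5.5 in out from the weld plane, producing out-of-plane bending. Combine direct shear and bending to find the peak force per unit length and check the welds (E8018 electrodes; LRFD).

E80XX → F_EXX = 80 ksi.
L_w = 2 × 9 = 18 in; section modulus (unit throat) S = 2 × L²/6 = 27 in².
Direct shear f_v = P/L_w = 103/18 = 5.722 kip/in.
Moment M = P × e = 103 × 5.5 = 566.5 kip·in; bending f_b = M/S = 20.98 kip/in.
f_max = √(f_v² + f_b²) = √(5.722² + 20.98²) = 21.75 kip/in.
φr_n = 0.75 × 0.6 × 80 × (0.707 × 0.75) = 19.09 kip/in → NOT adequate.

f_max ≈ 21.7 kip/in; NOT adequate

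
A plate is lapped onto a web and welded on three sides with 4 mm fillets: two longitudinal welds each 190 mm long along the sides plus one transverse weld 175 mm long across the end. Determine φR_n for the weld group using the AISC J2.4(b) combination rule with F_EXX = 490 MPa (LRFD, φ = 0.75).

t_e = 0.707 × 4 = 2.828 mm.
R_nwl = 0.6 × 490 × 2.828 × 380 × 10⁻³ = 315.9 kN (longitudinal, 2 welds).
R_nwt = 0.6 × 490 × 2.828 × 175 × 10⁻³ = 145.5 kN (transverse, base value).
(i) R_nwl + R_nwt = 461.4 kN; (ii) 0.85 R_nwl + 1.5 R_nwt = 486.8 kN.
R_n = max = 486.8 kN [governs: (ii)]; φR_n = 365.1 kN.

φR_n ≈ 365 kN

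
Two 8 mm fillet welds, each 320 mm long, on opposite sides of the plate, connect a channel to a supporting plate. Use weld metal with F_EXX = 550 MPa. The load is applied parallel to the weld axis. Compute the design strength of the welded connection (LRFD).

φR_n ≈ 896 kN

Effective throat t_e = 0.707 × 8 = 5.656 mm.
Total length L = 640 mm; A_we = 5.656 × 640 = 3620 mm².
F_nw = 0.6 F_EXX = 0.6 × 550 = 330 MPa.
φR_n = 0.75 × 330 × 3620 × 10⁻³ = 895.9 kN.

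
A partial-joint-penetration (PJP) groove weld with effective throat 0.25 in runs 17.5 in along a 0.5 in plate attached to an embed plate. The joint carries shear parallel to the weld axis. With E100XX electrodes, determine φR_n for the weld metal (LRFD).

φR_n ≈ 197 kip

E100XX → F_EXX = 100 ksi.
Effective throat (given) t_e = 0.25 in.
A_we = 0.25 × 17.5 = 4.375 in².
F_nw = 0.6 F_EXX = 60 ksi.
φR_n = 0.75 × 60 × 4.375 = 196.9 kip.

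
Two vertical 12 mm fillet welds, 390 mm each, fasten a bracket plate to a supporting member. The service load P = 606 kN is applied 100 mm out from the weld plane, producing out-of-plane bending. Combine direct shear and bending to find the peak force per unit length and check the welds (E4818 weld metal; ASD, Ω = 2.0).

E48XX → F_EXX = 480 MPa.
L_w = 2 × 390 = 780 mm; section modulus (unit throat) S = 2 × L²/6 = 50700 mm².
Direct shear f_v = P/L_w = 606×10³/780 = 776.9 N/mm.
Moment M = P × e = 606×10³ × 100 = 60600000 N·mm; bending f_b = M/S = 1195 N/mm.
f_max = √(f_v² + f_b²) = √(776.9² + 1195²) = 1426 N/mm.
r_n/Ω = (1/2.0) × 0.6 × 480 × (0.707 × 12) = 1222 N/mm → NOT adequate.

f_max ≈ 1430 N/mm; NOT adequate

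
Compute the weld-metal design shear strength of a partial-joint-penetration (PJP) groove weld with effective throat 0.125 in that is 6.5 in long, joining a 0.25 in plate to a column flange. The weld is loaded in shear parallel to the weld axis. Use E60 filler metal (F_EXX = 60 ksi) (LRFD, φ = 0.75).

Effective throat (given) t_e = 0.125 in.
A_we = 0.125 × 6.5 = 0.8125 in².
F_nw = 0.6 F_EXX = 36 ksi.
φR_n = 0.75 × 36 × 0.8125 = 21.94 kips.

φR_n ≈ 21.9 kips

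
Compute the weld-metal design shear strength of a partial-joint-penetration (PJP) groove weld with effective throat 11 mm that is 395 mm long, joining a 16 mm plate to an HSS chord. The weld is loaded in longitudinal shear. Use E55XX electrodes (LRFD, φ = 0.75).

φR_n ≈ 1080 kN

E55XX → F_EXX = 550 MPa.
Effective throat (given) t_e = 11 mm.
A_we = 11 × 395 = 4345 mm².
F_nw = 0.6 F_EXX = 330 MPa.
φR_n = 0.75 × 330 × 4345 × 10⁻³ = 1075 kN.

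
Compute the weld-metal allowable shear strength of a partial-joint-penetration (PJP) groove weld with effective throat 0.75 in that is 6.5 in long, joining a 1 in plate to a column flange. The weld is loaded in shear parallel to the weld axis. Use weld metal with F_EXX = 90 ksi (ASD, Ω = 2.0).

Effective throat (given) t_e = 0.75 in.
A_we = 0.75 × 6.5 = 4.875 in².
F_nw = 0.6 F_EXX = 54 ksi.
R_n/Ω = (54 × 4.875) / 2.0 = 131.6 kip.

R_n/Ω ≈ 132 kip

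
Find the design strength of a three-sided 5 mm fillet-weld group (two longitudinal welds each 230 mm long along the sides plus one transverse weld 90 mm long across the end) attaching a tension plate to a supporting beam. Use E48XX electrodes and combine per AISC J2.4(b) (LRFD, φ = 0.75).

E48XX → F_EXX = 480 MPa.
t_e = 0.707 × 5 = 3.535 mm.
R_nwl = 0.6 × 480 × 3.535 × 460 × 10⁻³ = 468.3 kN (longitudinal, 2 welds).
R_nwt = 0.6 × 480 × 3.535 × 90 × 10⁻³ = 91.63 kN (transverse, base value).
(i) R_nwl + R_nwt = 559.9 kN; (ii) 0.85 R_nwl + 1.5 R_nwt = 535.5 kN.
R_n = max = 559.9 kN [governs: (i)]; φR_n = 420 kN.

φR_n ≈ 420 kN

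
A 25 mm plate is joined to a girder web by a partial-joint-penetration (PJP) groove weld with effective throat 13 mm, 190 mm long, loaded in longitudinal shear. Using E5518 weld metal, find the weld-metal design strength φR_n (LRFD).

E55XX → F_EXX = 550 MPa.
Effective throat (given) t_e = 13 mm.
A_we = 13 × 190 = 2470 mm².
F_nw = 0.6 F_EXX = 330 MPa.
φR_n = 0.75 × 330 × 2470 × 10⁻³ = 611.3 kN.

φR_n ≈ 611 kN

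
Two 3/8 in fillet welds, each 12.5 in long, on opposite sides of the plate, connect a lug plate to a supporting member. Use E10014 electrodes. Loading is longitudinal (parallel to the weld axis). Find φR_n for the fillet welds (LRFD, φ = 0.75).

E100XX → F_EXX = 100 ksi.
Effective throat t_e = 0.707 × 0.375 = 0.2651 in.
Total length L = 25 in; A_we = 0.2651 × 25 = 6.628 in².
F_nw = 0.6 F_EXX = 0.6 × 100 = 60 ksi.
φR_n = 0.75 × 60 × 6.628 = 298.3 kips.

φR_n ≈ 298 kips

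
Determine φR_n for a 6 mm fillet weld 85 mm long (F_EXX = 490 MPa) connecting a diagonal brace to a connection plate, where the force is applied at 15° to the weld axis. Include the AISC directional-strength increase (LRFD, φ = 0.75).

t_e = 0.707 × 6 = 4.242 mm; A_we = 4.242 × 85 = 360.6 mm².
Directional factor: 1.0 + 0.5 sin^1.5(15°) = 1.066.
F_nw = 0.6 × 490 × 1.066 = 313.4 MPa.
φR_n = 0.75 × 313.4 × 360.6 × 10⁻³ = 84.74 kN.

φR_n ≈ 84.7 kN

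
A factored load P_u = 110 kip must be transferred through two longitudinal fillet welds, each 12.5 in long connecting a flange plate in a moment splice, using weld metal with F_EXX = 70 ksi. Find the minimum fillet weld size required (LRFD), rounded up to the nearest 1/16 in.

Total weld length L = 25 in.
Required throat t_e = P_u / (φ × 0.6 F_EXX × L) = 110 / (0.75 × 0.6 × 70 × 25) = 0.1397 in.
Required leg w = t_e / 0.707 = 0.1976 in → use 1/4 in.

w = 1/4 in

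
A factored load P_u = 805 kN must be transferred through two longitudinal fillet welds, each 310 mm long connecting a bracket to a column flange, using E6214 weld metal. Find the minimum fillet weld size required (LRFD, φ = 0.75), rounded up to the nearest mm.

E62XX → F_EXX = 620 MPa.
Total weld length L = 620 mm.
Required throat t_e = P_u / (φ × 0.6 F_EXX × L) = 805 / (0.75 × 0.6 × 620 × 620 × 10⁻³) = 4.654 mm.
Required leg w = t_e / 0.707 = 6.582 mm → use 7 mm.

w = 7 mm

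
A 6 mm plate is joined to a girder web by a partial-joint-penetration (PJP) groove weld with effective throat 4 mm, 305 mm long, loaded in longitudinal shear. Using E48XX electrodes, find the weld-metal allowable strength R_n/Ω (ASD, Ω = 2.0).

R_n/Ω ≈ 176 kN

E48XX → F_EXX = 480 MPa.
Effective throat (given) t_e = 4 mm.
A_we = 4 × 305 = 1220 mm².
F_nw = 0.6 F_EXX = 288 MPa.
R_n/Ω = (288 × 1220) / 2.0 × 10⁻³ = 175.7 kN.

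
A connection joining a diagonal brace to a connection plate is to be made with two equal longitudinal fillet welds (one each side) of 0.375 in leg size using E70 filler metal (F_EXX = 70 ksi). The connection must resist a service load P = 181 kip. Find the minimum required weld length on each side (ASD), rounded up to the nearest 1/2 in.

Throat t_e = 0.707 × 0.375 = 0.2651 in.
r_n/Ω = (0.6 × 70 × 0.2651) / 2.0 = 5.568 kip/in.
L_req = P / (r_n/Ω) = 181 / 5.568 = 32.51 in total.
Per side: 32.51 / 2 = 16.25 in.
Round up → use L = 16.5 in on each side.

L = 16.5 in on each side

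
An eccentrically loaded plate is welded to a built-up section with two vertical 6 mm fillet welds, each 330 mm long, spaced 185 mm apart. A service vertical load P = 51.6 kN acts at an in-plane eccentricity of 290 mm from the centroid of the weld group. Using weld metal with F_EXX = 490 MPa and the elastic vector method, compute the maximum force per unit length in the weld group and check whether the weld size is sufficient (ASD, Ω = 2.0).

f_max ≈ 290 N/mm; adequate

Total weld length L_w = 660 mm. Treat welds as unit-width lines.
Polar moment about centroid: J = 2[d³/12 + d(b/2)²] = 2[330³/12 + 330×92.5²] = 11640000 mm³.
Direct shear f_v = P/L_w = 51.6×10³ / 660 = 78.18 N/mm (vertical).
Torsion M = P·e = 51.6×10³ × 290 = 14964000 N·mm.
Critical point at (x, y) = (92.5, 165) from centroid. f_tx = M·y/J = 212.2 N/mm; f_ty = M·x/J = 118.9 N/mm.
Resultant f_max = √[f_tx² + (f_v + f_ty)²] = √[212.2² + (78.18 + 118.9)²] = 289.6 N/mm.
Capacity per unit length: r_n/Ω = (1/2.0) × 0.6 × 490 × (0.707 × 6) = 623.6 N/mm.
289.6 ≤ 623.6 → adequate.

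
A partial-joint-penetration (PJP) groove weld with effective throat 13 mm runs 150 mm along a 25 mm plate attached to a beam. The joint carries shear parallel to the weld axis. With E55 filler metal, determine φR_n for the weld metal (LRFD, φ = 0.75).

E55XX → F_EXX = 550 MPa.
Effective throat (given) t_e = 13 mm.
A_we = 13 × 150 = 1950 mm².
F_nw = 0.6 F_EXX = 330 MPa.
φR_n = 0.75 × 330 × 1950 × 10⁻³ = 482.6 kN.

φR_n ≈ 483 kN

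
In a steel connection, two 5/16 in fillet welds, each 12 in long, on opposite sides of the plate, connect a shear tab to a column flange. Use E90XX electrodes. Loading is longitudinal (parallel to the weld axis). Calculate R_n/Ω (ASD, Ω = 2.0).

R_n/Ω ≈ 143 kips

E90XX → F_EXX = 90 ksi.
Effective throat t_e = 0.707 × 0.3125 = 0.2209 in.
Total length L = 24 in; A_we = 0.2209 × 24 = 5.302 in².
F_nw = 0.6 F_EXX = 0.6 × 90 = 54 ksi.
R_n = 54 × 5.302 = 286.3 kips; R_n/Ω = 286.3/2.0 = 143.2 kips.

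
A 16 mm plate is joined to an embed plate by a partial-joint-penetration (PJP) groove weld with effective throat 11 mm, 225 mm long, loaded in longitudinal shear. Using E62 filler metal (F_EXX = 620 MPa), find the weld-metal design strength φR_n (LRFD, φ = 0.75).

Effective throat (given) t_e = 11 mm.
A_we = 11 × 225 = 2475 mm².
F_nw = 0.6 F_EXX = 372 MPa.
φR_n = 0.75 × 372 × 2475 × 10⁻³ = 690.5 kN.

φR_n ≈ 691 kN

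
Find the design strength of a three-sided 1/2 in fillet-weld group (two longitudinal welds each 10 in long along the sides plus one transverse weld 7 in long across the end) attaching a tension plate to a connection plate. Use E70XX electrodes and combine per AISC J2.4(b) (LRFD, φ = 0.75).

E70XX → F_EXX = 70 ksi.
t_e = 0.707 × 0.5 = 0.3535 in.
R_nwl = 0.6 × 70 × 0.3535 × 20 = 296.9 kip (longitudinal, 2 welds).
R_nwt = 0.6 × 70 × 0.3535 × 7 = 103.9 kip (transverse, base value).
(i) R_nwl + R_nwt = 400.9 kip; (ii) 0.85 R_nwl + 1.5 R_nwt = 408.3 kip.
R_n = max = 408.3 kip [governs: (ii)]; φR_n = 306.2 kip.

φR_n ≈ 306 kip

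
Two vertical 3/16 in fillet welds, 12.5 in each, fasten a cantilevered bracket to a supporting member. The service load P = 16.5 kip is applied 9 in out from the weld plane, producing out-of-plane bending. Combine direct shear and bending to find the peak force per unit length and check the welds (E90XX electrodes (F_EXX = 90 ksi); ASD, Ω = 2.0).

L_w = 2 × 12.5 = 25 in; section modulus (unit throat) S = 2 × L²/6 = 52.08 in².
Direct shear f_v = P/L_w = 16.5/25 = 0.66 kip/in.
Moment M = P × e = 16.5 × 9 = 148.5 kip·in; bending f_b = M/S = 2.851 kip/in.
f_max = √(f_v² + f_b²) = √(0.66² + 2.851²) = 2.927 kip/in.
r_n/Ω = (1/2.0) × 0.6 × 90 × (0.707 × 0.1875) = 3.579 kip/in → adequate.

f_max ≈ 2.93 kip/in; adequate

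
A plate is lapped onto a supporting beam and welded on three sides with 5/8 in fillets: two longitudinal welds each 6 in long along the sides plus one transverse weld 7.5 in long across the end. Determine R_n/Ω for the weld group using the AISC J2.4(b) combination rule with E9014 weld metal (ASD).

R_n/Ω ≈ 256 kip

E90XX → F_EXX = 90 ksi.
t_e = 0.707 × 0.625 = 0.4419 in.
R_nwl = 0.6 × 90 × 0.4419 × 12 = 286.3 kip (longitudinal, 2 welds).
R_nwt = 0.6 × 90 × 0.4419 × 7.5 = 179 kip (transverse, base value).
(i) R_nwl + R_nwt = 465.3 kip; (ii) 0.85 R_nwl + 1.5 R_nwt = 511.8 kip.
R_n = max = 511.8 kip [governs: (ii)]; R_n/Ω = 255.9 kip.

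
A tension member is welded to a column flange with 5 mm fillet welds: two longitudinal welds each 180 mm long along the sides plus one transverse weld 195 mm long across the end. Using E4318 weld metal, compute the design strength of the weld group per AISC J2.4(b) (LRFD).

E43XX → F_EXX = 430 MPa.
t_e = 0.707 × 5 = 3.535 mm.
R_nwl = 0.6 × 430 × 3.535 × 360 × 10⁻³ = 328.3 kN (longitudinal, 2 welds).
R_nwt = 0.6 × 430 × 3.535 × 195 × 10⁻³ = 177.8 kN (transverse, base value).
(i) R_nwl + R_nwt = 506.2 kN; (ii) 0.85 R_nwl + 1.5 R_nwt = 545.8 kN.
R_n = max = 545.8 kN [governs: (ii)]; φR_n = 409.4 kN.

φR_n ≈ 409 kN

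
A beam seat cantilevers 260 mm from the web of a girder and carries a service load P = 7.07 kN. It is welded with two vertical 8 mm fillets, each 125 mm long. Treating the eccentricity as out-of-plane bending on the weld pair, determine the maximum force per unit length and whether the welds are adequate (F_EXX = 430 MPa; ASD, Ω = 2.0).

f_max ≈ 354 N/mm; adequate

L_w = 2 × 125 = 250 mm; section modulus (unit throat) S = 2 × L²/6 = 5208 mm².
Direct shear f_v = P/L_w = 7.07×10³/250 = 28.28 N/mm.
Moment M = P × e = 7.07×10³ × 260 = 1838200 N·mm; bending f_b = M/S = 352.9 N/mm.
f_max = √(f_v² + f_b²) = √(28.28² + 352.9²) = 354.1 N/mm.
r_n/Ω = (1/2.0) × 0.6 × 430 × (0.707 × 8) = 729.6 N/mm → adequate.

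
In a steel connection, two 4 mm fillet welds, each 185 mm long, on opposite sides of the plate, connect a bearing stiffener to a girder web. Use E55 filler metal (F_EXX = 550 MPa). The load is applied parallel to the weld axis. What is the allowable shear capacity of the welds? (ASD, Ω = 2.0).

R_n/Ω ≈ 173 kN

Effective throat t_e = 0.707 × 4 = 2.828 mm.
Total length L = 370 mm; A_we = 2.828 × 370 = 1046 mm².
F_nw = 0.6 F_EXX = 0.6 × 550 = 330 MPa.
R_n = 330 × 1046 × 10⁻³ = 345.3 kN; R_n/Ω = 345.3/2.0 = 172.6 kN.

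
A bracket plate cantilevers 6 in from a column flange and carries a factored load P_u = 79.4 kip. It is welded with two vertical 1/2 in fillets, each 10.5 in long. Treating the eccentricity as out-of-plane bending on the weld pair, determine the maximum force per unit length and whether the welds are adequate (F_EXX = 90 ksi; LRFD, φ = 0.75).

f_max ≈ 13.5 kip/in; adequate

L_w = 2 × 10.5 = 21 in; section modulus (unit throat) S = 2 × L²/6 = 36.75 in².
Direct shear f_v = P/L_w = 79.4/21 = 3.781 kip/in.
Moment M = P × e = 79.4 × 6 = 476.4 kip·in; bending f_b = M/S = 12.96 kip/in.
f_max = √(f_v² + f_b²) = √(3.781² + 12.96²) = 13.5 kip/in.
φr_n = 0.75 × 0.6 × 90 × (0.707 × 0.5) = 14.32 kip/in → adequate.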